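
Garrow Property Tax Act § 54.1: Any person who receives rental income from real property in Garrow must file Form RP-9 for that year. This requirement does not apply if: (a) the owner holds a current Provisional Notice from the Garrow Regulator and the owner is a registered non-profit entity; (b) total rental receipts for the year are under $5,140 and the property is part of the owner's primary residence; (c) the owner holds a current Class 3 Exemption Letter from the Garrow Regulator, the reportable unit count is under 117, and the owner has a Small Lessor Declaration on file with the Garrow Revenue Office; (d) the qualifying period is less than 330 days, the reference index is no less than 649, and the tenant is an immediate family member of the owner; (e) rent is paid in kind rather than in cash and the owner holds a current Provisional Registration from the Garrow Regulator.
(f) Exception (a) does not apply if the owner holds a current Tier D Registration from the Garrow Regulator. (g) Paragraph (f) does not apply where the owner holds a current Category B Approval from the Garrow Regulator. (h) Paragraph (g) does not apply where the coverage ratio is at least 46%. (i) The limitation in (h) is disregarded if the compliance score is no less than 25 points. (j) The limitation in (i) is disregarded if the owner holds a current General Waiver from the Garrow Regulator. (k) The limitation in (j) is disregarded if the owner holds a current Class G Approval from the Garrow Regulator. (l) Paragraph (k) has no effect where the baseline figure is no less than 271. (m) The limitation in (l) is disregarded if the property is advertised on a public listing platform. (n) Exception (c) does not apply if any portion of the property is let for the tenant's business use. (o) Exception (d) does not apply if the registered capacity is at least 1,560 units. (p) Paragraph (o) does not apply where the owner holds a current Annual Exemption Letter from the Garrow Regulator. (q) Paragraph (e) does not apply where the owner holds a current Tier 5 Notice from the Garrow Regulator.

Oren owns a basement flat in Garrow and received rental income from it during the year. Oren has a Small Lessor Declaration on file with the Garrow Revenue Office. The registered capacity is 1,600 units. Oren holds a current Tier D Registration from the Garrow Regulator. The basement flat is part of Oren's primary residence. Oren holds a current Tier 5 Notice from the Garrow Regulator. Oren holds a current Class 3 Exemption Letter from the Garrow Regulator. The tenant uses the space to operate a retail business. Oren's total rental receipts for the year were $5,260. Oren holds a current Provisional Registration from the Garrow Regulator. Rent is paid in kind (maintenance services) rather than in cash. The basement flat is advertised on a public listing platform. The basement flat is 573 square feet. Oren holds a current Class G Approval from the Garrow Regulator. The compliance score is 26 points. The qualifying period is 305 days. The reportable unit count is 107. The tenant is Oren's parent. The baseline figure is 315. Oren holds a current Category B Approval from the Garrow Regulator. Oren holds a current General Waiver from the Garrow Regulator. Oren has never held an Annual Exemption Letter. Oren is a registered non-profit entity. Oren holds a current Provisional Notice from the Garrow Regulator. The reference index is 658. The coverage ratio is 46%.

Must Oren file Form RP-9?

No — exception (a) applies; Oren is not required to file Form RP-9.

Exception (a)'s conditions are all satisfied: a current Provisional Notice is held; Oren is a registered non-profit. Considering the limiting provisions: (f) is triggered (a current Tier D Registration is held), but is itself disapplied by (g): (g) operates against (f): a current Category B Approval is held. (h) applies (the coverage ratio is 46%, meeting the 46% threshold), but is overridden by (i): (i) applies — the compliance score is 26 points, meeting the 25 points threshold. (j) would limit (i) — a current General Waiver is held — but (k) sets (j) aside: (k) is engaged — a current Class G Approval is held. (l) would limit (k) — the baseline figure is 315, meeting the 271 threshold — but (m) sets (l) aside: (m) operates against (l): the property is publicly advertised. So (a) applies.
Exception (b) fails — total rental receipts for the year are $5,260, not under $5,140.
Exception (c)'s conditions are all satisfied: a current Class 3 Exemption Letter is held; the reportable unit count is 107, under the 117 limit; a Small Lessor Declaration is on file. But applying paragraph (n): (n) is triggered — the space is let for business use. Exception (c) does not apply.
All of (d)'s requirements are met (the qualifying period is 305 days, less than the 330 days limit; the reference index is 658, meeting the 649 threshold; the tenant is an immediate family member). But applying paragraphs (o)–(p): (o) is engaged — the registered capacity is 1,600 units, meeting the 1,560 units threshold. (p), which would lift (o), is inapplicable — the Annual Exemption Letter is not current. So (d) is unavailable.
Exception (e) is satisfied on its face — rent is paid in kind; a current Provisional Registration is held. However, paragraph (q) must be considered: (q) operates against (e): a current Tier 5 Notice is held. (e) is therefore removed.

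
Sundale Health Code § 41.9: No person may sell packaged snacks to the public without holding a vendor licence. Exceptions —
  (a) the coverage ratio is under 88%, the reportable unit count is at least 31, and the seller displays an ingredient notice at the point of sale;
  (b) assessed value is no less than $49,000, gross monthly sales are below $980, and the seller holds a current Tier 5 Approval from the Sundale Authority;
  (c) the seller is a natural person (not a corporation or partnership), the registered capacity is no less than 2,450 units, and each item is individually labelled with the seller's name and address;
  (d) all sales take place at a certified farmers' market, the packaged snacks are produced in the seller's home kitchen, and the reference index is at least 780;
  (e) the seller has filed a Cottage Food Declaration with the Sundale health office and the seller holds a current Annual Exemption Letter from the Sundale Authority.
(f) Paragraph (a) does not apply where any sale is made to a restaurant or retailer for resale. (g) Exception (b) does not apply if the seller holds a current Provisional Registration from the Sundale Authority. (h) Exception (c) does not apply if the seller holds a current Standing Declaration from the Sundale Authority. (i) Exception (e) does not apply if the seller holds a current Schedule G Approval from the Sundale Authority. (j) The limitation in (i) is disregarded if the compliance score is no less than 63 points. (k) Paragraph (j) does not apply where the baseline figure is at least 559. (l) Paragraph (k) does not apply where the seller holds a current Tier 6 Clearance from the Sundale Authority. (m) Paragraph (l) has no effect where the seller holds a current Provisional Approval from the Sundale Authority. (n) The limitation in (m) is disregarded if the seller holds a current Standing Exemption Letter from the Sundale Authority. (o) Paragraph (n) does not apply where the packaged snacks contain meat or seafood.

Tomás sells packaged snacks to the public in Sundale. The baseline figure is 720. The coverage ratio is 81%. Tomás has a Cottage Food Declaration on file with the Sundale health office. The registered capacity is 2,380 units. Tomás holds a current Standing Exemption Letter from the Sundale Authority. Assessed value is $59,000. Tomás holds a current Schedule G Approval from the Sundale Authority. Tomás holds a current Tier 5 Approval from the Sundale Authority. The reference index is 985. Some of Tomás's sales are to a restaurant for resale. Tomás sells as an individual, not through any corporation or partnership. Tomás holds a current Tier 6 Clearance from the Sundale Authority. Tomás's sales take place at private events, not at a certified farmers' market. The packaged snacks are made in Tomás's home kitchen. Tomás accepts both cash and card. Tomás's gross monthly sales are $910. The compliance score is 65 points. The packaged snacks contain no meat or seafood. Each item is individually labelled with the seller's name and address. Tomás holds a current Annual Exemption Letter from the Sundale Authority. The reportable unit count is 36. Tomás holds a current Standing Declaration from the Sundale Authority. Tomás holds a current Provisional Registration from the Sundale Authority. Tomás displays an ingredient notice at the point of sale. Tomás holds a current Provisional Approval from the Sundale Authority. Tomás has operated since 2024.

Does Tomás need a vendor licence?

Exception (a): the coverage ratio is 81%, under the 88% limit; the reportable unit count is 36, meeting the 31 threshold; an ingredient notice is displayed — every condition holds. However, paragraph (f) must be considered: (f) operates against (a): some sales are to a restaurant for resale. So (a) is unavailable.
All of (b)'s requirements are met (assessed value is $59,000, meeting the $49,000 threshold; gross monthly sales are $910, below the $980 limit; a current Tier 5 Approval is held). But applying paragraph (g): (g) is engaged — a current Provisional Registration is held. Exception (b) does not apply.
Exception (c) does not apply: the registered capacity is 2,380 units, short of 2,450 units.
Exception (d) does not apply: sales are at private events, not a certified farmers' market.
Exception (e)'s conditions are all satisfied: a Cottage Food Declaration is on file; a current Annual Exemption Letter is held. Considering the limiting provisions: (i) operates (a current Schedule G Approval is held), but is overridden by (j): (j) applies — the compliance score is 65 points, meeting the 63 points threshold. (k) would limit (j) — the baseline figure is 720, meeting the 559 threshold — but (l) sets (k) aside: (l) operates against (k): a current Tier 6 Clearance is held. (m) is triggered (a current Provisional Approval is held), but is overridden by (n): (n) is engaged — a current Standing Exemption Letter is held. (o), which would lift (n), is not triggered — the packaged snacks contain no meat or seafood. Exception (e) stands.

No — exception (e) applies; Tomás is not required to hold a vendor licence.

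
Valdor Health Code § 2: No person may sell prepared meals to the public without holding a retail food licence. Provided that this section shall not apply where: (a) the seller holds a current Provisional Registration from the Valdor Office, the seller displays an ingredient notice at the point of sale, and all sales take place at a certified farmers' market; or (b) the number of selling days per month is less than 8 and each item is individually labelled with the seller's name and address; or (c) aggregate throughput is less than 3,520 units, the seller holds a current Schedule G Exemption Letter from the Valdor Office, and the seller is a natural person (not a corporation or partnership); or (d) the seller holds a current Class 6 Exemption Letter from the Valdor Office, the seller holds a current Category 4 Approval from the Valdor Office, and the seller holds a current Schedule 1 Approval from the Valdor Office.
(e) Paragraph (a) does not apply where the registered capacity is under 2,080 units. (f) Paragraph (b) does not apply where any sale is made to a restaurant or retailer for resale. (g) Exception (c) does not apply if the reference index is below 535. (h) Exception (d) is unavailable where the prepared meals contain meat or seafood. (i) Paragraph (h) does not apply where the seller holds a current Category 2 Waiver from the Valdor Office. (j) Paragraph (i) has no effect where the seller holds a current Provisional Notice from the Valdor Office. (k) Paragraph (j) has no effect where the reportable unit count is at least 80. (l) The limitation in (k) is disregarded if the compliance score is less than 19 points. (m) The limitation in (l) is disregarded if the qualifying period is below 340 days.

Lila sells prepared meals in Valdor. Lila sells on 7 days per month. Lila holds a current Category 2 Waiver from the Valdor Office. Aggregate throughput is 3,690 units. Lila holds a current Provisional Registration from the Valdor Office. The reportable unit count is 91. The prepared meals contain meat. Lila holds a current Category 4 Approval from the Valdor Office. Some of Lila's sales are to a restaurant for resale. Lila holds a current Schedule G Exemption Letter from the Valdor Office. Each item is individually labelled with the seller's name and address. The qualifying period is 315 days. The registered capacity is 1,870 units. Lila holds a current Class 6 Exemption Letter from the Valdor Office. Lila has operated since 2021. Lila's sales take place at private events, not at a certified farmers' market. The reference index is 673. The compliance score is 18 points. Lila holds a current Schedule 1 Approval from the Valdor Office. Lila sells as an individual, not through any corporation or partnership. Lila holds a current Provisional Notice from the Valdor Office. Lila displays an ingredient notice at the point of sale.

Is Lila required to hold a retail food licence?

Exception (a) does not apply: sales are at private events, not a certified farmers' market.
Exception (b)'s conditions are all satisfied: the number of selling days per month is 7, less than the 8 limit; items are individually labelled. But: (f) applies — some sales are to a restaurant for resale. (b) is therefore removed.
Exception (c) fails — aggregate throughput is 3,690 units, not less than 3,520 units.
All of (d)'s requirements are met (a current Class 6 Exemption Letter is held; a current Category 4 Approval is held; a current Schedule 1 Approval is held). Considering the limiting provisions: (h) would limit (d) — the prepared meals contain meat — but (i) sets (h) aside: (i) operates — a current Category 2 Waiver is held. (j) is triggered (a current Provisional Notice is held), but is set aside by (k): (k) is engaged — the reportable unit count is 91, meeting the 80 threshold. (l) would limit (k) — the compliance score is 18 points, less than the 19 points limit — but (m) sets (l) aside: (m) operates against (l): the qualifying period is 315 days, below the 340 days limit. So (d) applies.

No — exception (d) applies; Lila is not required to hold a retail food licence.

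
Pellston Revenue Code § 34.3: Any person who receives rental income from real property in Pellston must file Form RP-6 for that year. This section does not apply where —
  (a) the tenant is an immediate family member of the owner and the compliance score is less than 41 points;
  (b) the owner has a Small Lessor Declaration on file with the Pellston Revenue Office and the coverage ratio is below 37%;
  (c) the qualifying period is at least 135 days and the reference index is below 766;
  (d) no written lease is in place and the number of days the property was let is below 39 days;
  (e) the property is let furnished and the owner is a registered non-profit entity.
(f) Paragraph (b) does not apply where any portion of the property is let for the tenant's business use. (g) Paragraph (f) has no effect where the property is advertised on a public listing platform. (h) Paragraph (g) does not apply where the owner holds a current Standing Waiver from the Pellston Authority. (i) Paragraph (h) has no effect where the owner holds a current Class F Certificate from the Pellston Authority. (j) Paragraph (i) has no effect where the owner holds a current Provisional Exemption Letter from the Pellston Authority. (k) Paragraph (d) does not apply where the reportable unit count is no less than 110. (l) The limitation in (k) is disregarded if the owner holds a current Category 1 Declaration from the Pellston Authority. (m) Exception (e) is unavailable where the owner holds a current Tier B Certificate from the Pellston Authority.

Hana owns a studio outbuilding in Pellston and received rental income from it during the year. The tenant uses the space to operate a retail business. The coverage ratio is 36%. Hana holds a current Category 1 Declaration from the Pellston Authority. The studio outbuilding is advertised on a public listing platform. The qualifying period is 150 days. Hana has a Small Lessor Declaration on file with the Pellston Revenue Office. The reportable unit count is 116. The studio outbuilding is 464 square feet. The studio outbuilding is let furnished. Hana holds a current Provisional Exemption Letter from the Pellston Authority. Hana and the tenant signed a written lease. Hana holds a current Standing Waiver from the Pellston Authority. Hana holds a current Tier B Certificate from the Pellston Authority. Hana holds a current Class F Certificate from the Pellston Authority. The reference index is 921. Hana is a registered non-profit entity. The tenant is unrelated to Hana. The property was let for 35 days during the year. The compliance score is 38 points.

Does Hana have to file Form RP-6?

Exception (a) fails — the tenant is unrelated to the owner.
Exception (b)'s conditions are all satisfied: a Small Lessor Declaration is on file; the coverage ratio is 36%, below the 37% limit. But applying paragraphs (f)–(j): (f) applies — the space is let for business use. (g) would limit (f) — the property is publicly advertised — but (h) sets (g) aside: (h) is triggered — a current Standing Waiver is held. (i) is triggered (a current Class F Certificate is held), but is set aside by (j): (j) applies — a current Provisional Exemption Letter is held. Exception (b) does not apply.
Exception (c) fails — the reference index is 921, not below 766.
Exception (d) fails — a written lease is in place.
Exception (e)'s conditions are all satisfied: the property is let furnished; Hana is a registered non-profit. However, paragraph (m) must be considered: (m) is engaged — a current Tier B Certificate is held. (e) is therefore removed.
Every exception is unavailable, so the rule governs.

Yes — Hana must file Form RP-6.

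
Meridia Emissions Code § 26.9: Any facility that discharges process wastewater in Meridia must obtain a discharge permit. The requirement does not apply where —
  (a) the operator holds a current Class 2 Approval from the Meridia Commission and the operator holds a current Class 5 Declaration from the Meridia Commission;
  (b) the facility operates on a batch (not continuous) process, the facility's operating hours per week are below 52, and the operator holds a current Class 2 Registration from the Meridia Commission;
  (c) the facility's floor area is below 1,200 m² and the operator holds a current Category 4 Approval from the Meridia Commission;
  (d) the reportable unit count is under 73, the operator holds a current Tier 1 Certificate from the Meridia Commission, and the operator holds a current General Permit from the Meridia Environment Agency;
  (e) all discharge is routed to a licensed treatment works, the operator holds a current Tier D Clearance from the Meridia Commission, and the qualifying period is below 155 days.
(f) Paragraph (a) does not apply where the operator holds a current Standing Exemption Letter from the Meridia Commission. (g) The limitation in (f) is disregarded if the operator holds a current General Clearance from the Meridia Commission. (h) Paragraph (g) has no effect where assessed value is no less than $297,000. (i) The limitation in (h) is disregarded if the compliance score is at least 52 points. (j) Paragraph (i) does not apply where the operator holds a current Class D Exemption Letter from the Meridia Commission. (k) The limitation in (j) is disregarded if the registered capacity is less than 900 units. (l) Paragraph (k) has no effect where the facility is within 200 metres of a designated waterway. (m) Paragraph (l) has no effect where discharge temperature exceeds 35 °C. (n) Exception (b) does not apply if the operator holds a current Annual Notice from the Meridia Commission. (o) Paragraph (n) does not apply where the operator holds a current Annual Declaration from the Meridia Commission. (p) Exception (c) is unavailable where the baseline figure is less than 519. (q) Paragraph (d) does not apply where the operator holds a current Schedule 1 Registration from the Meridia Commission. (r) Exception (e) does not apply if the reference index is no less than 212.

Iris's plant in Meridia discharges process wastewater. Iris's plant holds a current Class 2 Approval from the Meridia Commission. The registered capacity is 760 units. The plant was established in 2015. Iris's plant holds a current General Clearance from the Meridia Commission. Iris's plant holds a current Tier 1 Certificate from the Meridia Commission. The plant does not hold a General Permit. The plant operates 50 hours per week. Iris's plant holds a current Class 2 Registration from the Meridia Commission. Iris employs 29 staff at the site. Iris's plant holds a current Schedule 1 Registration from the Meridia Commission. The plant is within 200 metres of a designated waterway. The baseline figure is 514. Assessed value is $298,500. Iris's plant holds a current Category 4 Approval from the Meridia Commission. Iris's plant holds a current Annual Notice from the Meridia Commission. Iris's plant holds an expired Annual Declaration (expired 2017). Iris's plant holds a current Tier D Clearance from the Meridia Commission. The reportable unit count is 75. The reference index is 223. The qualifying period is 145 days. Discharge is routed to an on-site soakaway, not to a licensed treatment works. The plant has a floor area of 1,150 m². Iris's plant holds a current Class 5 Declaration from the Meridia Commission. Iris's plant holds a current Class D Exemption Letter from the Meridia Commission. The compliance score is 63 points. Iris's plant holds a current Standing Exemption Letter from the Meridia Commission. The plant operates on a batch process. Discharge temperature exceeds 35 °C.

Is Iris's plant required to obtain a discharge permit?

No — exception (a) applies; Iris's plant is not required to obtain a discharge permit.

Exception (a): a current Class 2 Approval is held; a current Class 5 Declaration is held — every condition holds. Applying paragraphs (f)–(m): (f) would limit (a) — a current Standing Exemption Letter is held — but (g) sets (f) aside: (g) operates against (f): a current General Clearance is held. (h) would limit (g) — assessed value is $298,500, meeting the $297,000 threshold — but (i) sets (h) aside: (i) operates — the compliance score is 63 points, meeting the 52 points threshold. (j) would limit (i) — a current Class D Exemption Letter is held — but (k) sets (j) aside: (k) operates against (j): the registered capacity is 760 units, less than the 900 units limit. (l) would limit (k) — the plant is within 200 m of a designated waterway — but (m) sets (l) aside: (m) operates against (l): discharge temperature exceeds 35 °C. (a) remains available.
Exception (b): the facility operates on a batch process; the facility's operating hours per week are 50, below the 52 limit; a current Class 2 Registration is held — every condition holds. Turning to paragraphs (n)–(o): (n) operates against (b): a current Annual Notice is held. (o), which would lift (n), does not operate here — the Annual Declaration is not current. So (b) is unavailable.
Exception (c) is satisfied on its face — the facility's floor area is 1,150 m², below the 1,200 m² limit; a current Category 4 Approval is held. But applying paragraph (p): (p) operates against (c): the baseline figure is 514, less than the 519 limit. Exception (c) does not apply.
Exception (d) does not apply: the reportable unit count is 75, not under 73.
Exception (e) fails — discharge is not routed to a licensed treatment works.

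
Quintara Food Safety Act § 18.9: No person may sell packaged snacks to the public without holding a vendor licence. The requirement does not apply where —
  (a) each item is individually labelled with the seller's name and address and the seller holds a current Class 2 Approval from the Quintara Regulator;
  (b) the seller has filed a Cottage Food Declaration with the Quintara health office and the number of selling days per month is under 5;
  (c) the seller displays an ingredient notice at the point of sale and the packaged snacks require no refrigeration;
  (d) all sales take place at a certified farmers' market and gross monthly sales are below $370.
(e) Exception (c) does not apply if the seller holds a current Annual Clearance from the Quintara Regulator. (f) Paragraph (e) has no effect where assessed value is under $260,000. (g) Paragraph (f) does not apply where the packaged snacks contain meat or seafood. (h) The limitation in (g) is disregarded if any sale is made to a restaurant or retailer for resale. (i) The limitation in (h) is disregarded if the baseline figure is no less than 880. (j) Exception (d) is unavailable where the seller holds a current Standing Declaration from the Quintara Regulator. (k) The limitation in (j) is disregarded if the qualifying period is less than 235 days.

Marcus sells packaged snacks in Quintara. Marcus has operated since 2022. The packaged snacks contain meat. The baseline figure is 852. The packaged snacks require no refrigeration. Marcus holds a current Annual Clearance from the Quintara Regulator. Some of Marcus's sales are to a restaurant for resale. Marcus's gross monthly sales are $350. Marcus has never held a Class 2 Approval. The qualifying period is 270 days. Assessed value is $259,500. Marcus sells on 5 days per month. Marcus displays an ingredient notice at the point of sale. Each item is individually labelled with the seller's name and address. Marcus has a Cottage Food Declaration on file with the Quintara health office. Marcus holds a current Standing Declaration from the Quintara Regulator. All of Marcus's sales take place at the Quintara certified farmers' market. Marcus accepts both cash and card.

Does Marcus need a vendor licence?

No — exception (c) applies; Marcus is not required to hold a vendor licence.

Exception (a) does not apply: no current Class 2 Approval is held.
Exception (b) requires that the number of selling days per month is under 5; but the number of selling days per month is 5, not under 5, so (b) is unavailable.
Exception (c)'s conditions are all satisfied: an ingredient notice is displayed; the packaged snacks are shelf-stable. As to paragraphs (e)–(i): (e) is engaged (a current Annual Clearance is held), but yields to (f): (f) operates against (e): assessed value is $259,500, under the $260,000 limit. (g) would limit (f) — the packaged snacks contain meat — but (h) sets (g) aside: (h) operates against (g): some sales are to a restaurant for resale. (i), which would lift (h), does not operate here — the baseline figure is 852, short of 880. Exception (c) stands.
All of (d)'s requirements are met (all sales are at a certified farmers' market; gross monthly sales are $350, below the $370 limit). But applying paragraphs (j)–(k): (j) operates against (d): a current Standing Declaration is held. (k) is not triggered (the qualifying period is 270 days, not less than 235 days), so (j) stands. Exception (d) does not apply.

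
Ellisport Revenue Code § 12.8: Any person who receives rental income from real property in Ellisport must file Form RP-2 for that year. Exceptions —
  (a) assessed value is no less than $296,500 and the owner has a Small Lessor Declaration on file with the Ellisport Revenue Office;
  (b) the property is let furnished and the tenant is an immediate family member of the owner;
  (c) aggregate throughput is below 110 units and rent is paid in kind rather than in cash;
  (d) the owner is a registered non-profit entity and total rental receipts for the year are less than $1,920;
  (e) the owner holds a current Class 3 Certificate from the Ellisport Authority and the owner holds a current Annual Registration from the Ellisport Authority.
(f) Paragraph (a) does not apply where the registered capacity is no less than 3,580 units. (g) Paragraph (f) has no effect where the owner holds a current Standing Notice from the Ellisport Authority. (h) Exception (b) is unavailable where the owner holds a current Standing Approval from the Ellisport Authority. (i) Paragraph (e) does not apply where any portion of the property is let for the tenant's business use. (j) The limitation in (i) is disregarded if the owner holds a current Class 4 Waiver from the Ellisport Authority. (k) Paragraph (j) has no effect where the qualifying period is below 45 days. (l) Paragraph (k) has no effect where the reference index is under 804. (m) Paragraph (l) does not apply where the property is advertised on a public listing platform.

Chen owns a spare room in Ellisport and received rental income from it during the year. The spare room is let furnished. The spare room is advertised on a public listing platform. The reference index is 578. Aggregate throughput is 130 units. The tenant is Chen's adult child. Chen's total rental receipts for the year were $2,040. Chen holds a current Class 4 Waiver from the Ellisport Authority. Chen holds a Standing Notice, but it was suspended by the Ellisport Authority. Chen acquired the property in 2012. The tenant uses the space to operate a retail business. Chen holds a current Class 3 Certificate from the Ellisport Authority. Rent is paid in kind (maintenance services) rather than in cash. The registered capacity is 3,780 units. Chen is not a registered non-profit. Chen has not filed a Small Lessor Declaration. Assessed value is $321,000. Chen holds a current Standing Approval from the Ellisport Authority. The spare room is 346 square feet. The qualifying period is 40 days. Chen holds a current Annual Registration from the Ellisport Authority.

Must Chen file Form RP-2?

Yes — Chen must file Form RP-2.

Exception (a) does not apply: no Small Lessor Declaration is on file.
All of (b)'s requirements are met (the property is let furnished; the tenant is an immediate family member). But: (h) applies — a current Standing Approval is held. (b) is therefore removed.
Exception (c) fails — aggregate throughput is 130 units, not below 110 units.
Exception (d) requires that the owner is a registered non-profit entity; but Chen is not a registered non-profit, so (d) is unavailable.
Exception (e) is satisfied on its face — a current Class 3 Certificate is held; a current Annual Registration is held. Turning to paragraphs (i)–(m): (i) operates against (e): the space is let for business use. (j) would limit (i) — a current Class 4 Waiver is held — but (k) sets (j) aside: (k) is triggered — the qualifying period is 40 days, below the 45 days limit. (l) is triggered (the reference index is 578, under the 804 limit), but is overridden by (m): (m) is engaged — the property is publicly advertised. (e) is therefore removed.
Every exception is unavailable, so the rule governs.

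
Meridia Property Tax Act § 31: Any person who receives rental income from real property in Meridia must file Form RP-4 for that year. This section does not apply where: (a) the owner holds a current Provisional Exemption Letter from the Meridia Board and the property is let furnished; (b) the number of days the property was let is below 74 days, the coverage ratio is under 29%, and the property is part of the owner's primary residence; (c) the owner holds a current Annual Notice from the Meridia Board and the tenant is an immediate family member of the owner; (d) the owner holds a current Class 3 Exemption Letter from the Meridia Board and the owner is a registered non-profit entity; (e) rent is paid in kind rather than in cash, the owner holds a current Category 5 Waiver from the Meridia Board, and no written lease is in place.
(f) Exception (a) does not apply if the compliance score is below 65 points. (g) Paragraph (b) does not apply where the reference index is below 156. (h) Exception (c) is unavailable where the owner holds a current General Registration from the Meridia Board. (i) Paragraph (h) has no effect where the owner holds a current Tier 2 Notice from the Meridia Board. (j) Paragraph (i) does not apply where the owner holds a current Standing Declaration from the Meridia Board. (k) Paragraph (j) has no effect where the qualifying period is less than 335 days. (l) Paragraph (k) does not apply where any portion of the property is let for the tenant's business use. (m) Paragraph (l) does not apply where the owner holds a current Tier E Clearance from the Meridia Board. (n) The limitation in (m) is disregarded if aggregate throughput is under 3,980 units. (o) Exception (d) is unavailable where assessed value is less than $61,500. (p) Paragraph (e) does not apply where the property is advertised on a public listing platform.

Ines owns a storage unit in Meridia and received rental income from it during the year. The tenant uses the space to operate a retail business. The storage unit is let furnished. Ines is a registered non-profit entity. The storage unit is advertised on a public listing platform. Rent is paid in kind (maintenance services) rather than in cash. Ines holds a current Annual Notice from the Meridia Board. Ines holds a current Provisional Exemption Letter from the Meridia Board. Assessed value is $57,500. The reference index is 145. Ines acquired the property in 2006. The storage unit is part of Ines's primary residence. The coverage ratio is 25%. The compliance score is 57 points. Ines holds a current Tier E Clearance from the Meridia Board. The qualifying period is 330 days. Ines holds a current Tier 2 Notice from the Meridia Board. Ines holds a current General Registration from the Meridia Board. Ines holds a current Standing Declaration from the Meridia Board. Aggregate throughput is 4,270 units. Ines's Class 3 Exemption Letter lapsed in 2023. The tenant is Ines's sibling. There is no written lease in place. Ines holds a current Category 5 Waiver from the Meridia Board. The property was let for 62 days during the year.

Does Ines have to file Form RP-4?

Exception (a)'s conditions are all satisfied: a current Provisional Exemption Letter is held; the property is let furnished. Turning to paragraph (f): (f) applies — the compliance score is 57 points, below the 65 points limit. Exception (a) does not apply.
All of (b)'s requirements are met (the number of days the property was let is 62 days, below the 74 days limit; the coverage ratio is 25%, under the 29% limit; the storage unit is part of the primary residence). But: (g) is engaged — the reference index is 145, below the 156 limit. (b) is therefore removed.
Exception (c) is satisfied on its face — a current Annual Notice is held; the tenant is an immediate family member. As to paragraphs (h)–(n): (h) would limit (c) — a current General Registration is held — but (i) sets (h) aside: (i) is triggered — a current Tier 2 Notice is held. (j) would limit (i) — a current Standing Declaration is held — but (k) sets (j) aside: (k) is triggered — the qualifying period is 330 days, less than the 335 days limit. (l) is triggered (the space is let for business use), but is set aside by (m): (m) operates against (l): a current Tier E Clearance is held. (n), which would lift (m), is not triggered — aggregate throughput is 4,270 units, not under 3,980 units. Exception (c) stands.
Exception (d) requires that the owner holds a current Class 3 Exemption Letter from the Meridia Board; but no current Class 3 Exemption Letter is held, so (d) is unavailable.
Exception (e) is satisfied on its face — rent is paid in kind; a current Category 5 Waiver is held; there is no written lease. But applying paragraph (p): (p) operates against (e): the property is publicly advertised. Exception (e) does not apply.

No — exception (c) applies; Ines is not required to file Form RP-4.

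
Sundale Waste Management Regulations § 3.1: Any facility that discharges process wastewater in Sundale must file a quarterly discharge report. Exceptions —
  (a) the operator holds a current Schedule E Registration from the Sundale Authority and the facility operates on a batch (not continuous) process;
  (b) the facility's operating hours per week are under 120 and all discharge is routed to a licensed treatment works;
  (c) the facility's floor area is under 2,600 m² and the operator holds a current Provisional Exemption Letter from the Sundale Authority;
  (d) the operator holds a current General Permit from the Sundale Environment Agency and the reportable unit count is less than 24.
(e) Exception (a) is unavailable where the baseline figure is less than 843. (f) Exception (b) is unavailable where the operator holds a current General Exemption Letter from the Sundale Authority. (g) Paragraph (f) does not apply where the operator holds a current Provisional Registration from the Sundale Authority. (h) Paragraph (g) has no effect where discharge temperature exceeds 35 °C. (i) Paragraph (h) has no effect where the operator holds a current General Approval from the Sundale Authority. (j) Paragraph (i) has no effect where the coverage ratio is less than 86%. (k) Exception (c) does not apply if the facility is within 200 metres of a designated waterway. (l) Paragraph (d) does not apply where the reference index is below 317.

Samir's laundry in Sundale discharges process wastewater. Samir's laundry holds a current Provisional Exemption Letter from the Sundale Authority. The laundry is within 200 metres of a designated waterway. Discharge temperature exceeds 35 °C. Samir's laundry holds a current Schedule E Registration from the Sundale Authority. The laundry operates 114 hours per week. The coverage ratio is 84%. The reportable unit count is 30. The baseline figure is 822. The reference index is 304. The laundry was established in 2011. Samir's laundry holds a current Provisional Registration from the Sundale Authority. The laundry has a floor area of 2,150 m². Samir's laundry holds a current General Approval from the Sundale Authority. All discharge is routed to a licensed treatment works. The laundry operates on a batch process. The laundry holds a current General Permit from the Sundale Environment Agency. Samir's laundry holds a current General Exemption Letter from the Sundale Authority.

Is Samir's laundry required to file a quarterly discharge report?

Exception (a) is satisfied on its face — a current Schedule E Registration is held; the facility operates on a batch process. Turning to paragraph (e): (e) is engaged — the baseline figure is 822, less than the 843 limit. So (a) is unavailable.
All of (b)'s requirements are met (the facility's operating hours per week are 114, under the 120 limit; discharge is routed to a licensed treatment works). But applying paragraphs (f)–(j): (f) operates against (b): a current General Exemption Letter is held. (g) is engaged (a current Provisional Registration is held), but is itself disapplied by (h): (h) operates against (g): discharge temperature exceeds 35 °C. (i) is engaged (a current General Approval is held), but yields to (j): (j) operates — the coverage ratio is 84%, less than the 86% limit. So (b) is unavailable.
Exception (c)'s conditions are all satisfied: the facility's floor area is 2,150 m², under the 2,600 m² limit; a current Provisional Exemption Letter is held. But: (k) is triggered — the laundry is within 200 m of a designated waterway. So (c) is unavailable.
Exception (d) requires that the reportable unit count is less than 24; but the reportable unit count is 30, not less than 24, so (d) is unavailable.
No exception displaces § 3.1.

Yes — Samir's laundry must file a quarterly discharge report.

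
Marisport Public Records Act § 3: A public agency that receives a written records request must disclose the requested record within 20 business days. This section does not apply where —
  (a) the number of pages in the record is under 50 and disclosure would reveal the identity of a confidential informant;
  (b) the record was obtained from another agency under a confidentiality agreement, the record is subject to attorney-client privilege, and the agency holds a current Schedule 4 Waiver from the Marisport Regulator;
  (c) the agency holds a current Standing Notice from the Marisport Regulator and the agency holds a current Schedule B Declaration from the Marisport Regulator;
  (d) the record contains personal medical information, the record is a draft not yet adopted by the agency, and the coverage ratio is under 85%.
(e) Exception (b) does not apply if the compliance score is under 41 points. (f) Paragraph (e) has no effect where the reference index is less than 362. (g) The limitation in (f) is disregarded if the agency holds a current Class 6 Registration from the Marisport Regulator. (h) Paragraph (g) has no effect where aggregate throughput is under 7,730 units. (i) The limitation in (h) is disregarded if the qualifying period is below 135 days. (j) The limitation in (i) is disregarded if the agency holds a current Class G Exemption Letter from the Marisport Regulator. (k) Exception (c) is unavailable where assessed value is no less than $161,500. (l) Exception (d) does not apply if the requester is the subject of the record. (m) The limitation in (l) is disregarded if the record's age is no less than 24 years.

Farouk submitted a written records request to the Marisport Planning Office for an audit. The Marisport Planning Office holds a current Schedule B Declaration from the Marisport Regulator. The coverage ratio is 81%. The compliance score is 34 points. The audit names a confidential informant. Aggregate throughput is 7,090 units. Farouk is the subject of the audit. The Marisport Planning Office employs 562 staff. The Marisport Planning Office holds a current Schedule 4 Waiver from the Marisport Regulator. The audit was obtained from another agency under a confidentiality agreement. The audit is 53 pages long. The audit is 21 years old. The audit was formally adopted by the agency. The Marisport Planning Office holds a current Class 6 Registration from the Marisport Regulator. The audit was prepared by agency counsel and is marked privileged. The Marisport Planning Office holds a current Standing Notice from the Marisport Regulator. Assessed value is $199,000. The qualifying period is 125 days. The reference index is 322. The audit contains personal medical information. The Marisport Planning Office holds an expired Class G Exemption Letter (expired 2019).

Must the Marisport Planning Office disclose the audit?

Yes — the Marisport Planning Office must disclose the audit.

Exception (a) does not apply: the number of pages in the record is 53, not under 50.
Exception (b): the audit was obtained under a confidentiality agreement; the audit is privileged; a current Schedule 4 Waiver is held — every condition holds. Turning to paragraphs (e)–(j): (e) operates against (b): the compliance score is 34 points, under the 41 points limit. (f) applies (the reference index is 322, less than the 362 limit), but yields to (g): (g) operates — a current Class 6 Registration is held. (h) applies (aggregate throughput is 7,090 units, under the 7,730 units limit), but is itself disapplied by (i): (i) is triggered — the qualifying period is 125 days, below the 135 days limit. (j) is not triggered (the Class G Exemption Letter is not current), so (i) stands. So (b) is unavailable.
Exception (c) is satisfied on its face — a current Standing Notice is held; a current Schedule B Declaration is held. But: (k) is engaged — assessed value is $199,000, meeting the $161,500 threshold. (c) is therefore removed.
Exception (d) does not apply: the audit has been formally adopted.
Every exception is unavailable, so the rule governs.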